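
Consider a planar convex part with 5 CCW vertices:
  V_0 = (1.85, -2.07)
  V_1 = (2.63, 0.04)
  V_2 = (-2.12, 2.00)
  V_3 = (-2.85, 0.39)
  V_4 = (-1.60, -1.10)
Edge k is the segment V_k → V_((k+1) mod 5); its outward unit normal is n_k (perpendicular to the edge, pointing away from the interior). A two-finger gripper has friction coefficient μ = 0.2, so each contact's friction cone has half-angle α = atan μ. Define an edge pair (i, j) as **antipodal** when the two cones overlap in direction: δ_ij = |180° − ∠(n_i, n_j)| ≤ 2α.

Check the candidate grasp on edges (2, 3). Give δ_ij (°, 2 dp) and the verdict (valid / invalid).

α = atan 0.2 = 11.31°;  2α = 22.62°
edge 2: e_2 = (-0.73, -1.61);  n_2 = (-0.9108, +0.4130)
edge 3: e_3 = (+1.25, -1.49);  n_3 = (-0.7661, -0.6427)
∠(n_2, n_3) = 64.38°
δ = |180° − 64.38°| = 115.62°
115.62° > 2α = 22.62°  →  invalid

δ = 115.62°, invalid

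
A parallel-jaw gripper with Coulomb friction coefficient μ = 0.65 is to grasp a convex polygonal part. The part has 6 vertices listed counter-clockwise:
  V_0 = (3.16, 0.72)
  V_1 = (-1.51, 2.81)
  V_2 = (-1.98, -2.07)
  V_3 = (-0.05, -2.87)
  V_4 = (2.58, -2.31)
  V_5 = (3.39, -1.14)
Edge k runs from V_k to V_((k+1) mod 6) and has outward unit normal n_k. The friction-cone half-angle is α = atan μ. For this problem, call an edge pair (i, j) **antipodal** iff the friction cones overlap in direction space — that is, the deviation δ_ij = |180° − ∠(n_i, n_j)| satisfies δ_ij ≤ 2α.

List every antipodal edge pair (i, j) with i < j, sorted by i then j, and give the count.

count = 5; pairs: (0,2), (0,3), (1,4), (1,5), (2,5)

α = atan 0.65 = 33.02°;  2α = 66.05°
n_0 = (+0.4085, +0.9128)
n_1 = (-0.9954, +0.0959)
n_2 = (-0.3829, -0.9238)
n_3 = (+0.2083, -0.9781)
n_4 = (+0.8222, -0.5692)
n_5 = (+0.9924, +0.1227)
  (0,1): δ = 71.39°  ·
  (0,2): δ = 1.60°  ✓
  (0,3): δ = 36.13°  ✓
  (0,4): δ = 79.42°  ·
  (0,5): δ = 121.16°  ·
  (1,2): δ = 107.01°  ·
  (1,3): δ = 72.48°  ·
  (1,4): δ = 29.19°  ✓
  (1,5): δ = 12.55°  ✓
  (2,3): δ = 145.47°  ·
  (2,4): δ = 102.18°  ·
  (2,5): δ = 60.44°  ✓
  (3,4): δ = 136.72°  ·
  (3,5): δ = 94.97°  ·
  (4,5): δ = 138.26°  ·
antipodal pairs: 5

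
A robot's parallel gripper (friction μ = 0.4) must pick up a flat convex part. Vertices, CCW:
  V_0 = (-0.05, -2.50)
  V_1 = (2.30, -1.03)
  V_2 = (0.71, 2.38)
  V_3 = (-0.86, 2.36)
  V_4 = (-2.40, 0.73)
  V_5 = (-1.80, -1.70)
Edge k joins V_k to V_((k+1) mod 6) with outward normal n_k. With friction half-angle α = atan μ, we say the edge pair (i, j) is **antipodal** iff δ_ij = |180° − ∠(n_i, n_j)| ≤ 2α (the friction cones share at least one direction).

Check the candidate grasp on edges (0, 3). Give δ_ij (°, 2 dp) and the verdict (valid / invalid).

α = atan 0.4 = 21.80°;  2α = 43.60°
edge 0: e_0 = (+2.35, +1.47);  n_0 = (+0.5303, -0.8478)
edge 3: e_3 = (-1.54, -1.63);  n_3 = (-0.7269, +0.6868)
∠(n_0, n_3) = 165.40°
δ = |180° − 165.40°| = 14.60°
14.60° ≤ 2α = 43.60°  →  valid

δ = 14.60°, valid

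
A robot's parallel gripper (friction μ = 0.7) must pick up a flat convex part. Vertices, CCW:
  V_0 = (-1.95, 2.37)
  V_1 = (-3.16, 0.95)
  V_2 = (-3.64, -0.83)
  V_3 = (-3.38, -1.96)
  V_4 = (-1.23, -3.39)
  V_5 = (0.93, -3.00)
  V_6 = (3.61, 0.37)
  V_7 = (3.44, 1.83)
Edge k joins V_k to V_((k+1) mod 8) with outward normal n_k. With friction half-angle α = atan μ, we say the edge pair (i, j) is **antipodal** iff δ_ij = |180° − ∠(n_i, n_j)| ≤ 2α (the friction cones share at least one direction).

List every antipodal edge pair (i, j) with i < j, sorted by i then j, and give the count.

count = 12; pairs: (0,4), (0,5), (0,6), (1,4), (1,5), (1,6), (2,5), (2,6), (3,6), (3,7), (4,7), (5,7)

α = atan 0.7 = 34.99°;  2α = 69.98°
n_0 = (-0.7611, +0.6486)
n_1 = (-0.9655, +0.2604)
n_2 = (-0.9745, -0.2242)
n_3 = (-0.5538, -0.8326)
n_4 = (+0.1777, -0.9841)
n_5 = (+0.7827, -0.6224)
n_6 = (+0.9933, +0.1157)
n_7 = (+0.0997, +0.9950)
  (0,1): δ = 154.66°  ·
  (0,2): δ = 126.61°  ·
  (0,3): δ = 83.19°  ·
  (0,4): δ = 39.33°  ✓
  (0,5): δ = 1.94°  ✓
  (0,6): δ = 47.08°  ✓
  (0,7): δ = 124.71°  ·
  (1,2): δ = 151.95°  ·
  (1,3): δ = 108.54°  ·
  (1,4): δ = 64.67°  ✓
  (1,5): δ = 23.40°  ✓
  (1,6): δ = 21.73°  ✓
  (1,7): δ = 99.37°  ·
  (2,3): δ = 136.59°  ·
  (2,4): δ = 92.72°  ·
  (2,5): δ = 51.45°  ✓
  (2,6): δ = 6.32°  ✓
  (2,7): δ = 71.32°  ·
  (3,4): δ = 136.14°  ·
  (3,5): δ = 94.87°  ·
  (3,6): δ = 49.73°  ✓
  (3,7): δ = 27.91°  ✓
  (4,5): δ = 138.73°  ·
  (4,6): δ = 93.59°  ·
  (4,7): δ = 15.96°  ✓
  (5,6): δ = 134.86°  ·
  (5,7): δ = 57.23°  ✓
  (6,7): δ = 102.36°  ·
antipodal pairs: 12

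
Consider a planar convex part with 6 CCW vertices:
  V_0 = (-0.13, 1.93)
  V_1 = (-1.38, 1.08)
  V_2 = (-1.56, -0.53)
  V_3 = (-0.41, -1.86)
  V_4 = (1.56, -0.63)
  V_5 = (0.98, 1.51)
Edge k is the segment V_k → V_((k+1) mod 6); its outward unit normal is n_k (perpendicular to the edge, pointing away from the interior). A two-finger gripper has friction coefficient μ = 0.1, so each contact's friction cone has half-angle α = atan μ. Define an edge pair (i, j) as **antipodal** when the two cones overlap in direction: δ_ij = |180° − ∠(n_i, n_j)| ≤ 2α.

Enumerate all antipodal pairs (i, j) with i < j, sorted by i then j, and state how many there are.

α = atan 0.1 = 5.71°;  2α = 11.42°
n_0 = (-0.5623, +0.8269)
n_1 = (-0.9938, +0.1111)
n_2 = (-0.7564, -0.6541)
n_3 = (+0.5296, -0.8482)
n_4 = (+0.9652, +0.2616)
n_5 = (+0.3539, +0.9353)
  (0,1): δ = 130.59°  ·
  (0,2): δ = 83.37°  ·
  (0,3): δ = 2.24°  ✓
  (0,4): δ = 70.95°  ·
  (0,5): δ = 125.06°  ·
  (1,2): δ = 132.77°  ·
  (1,3): δ = 51.64°  ·
  (1,4): δ = 21.54°  ·
  (1,5): δ = 75.65°  ·
  (2,3): δ = 98.87°  ·
  (2,4): δ = 25.68°  ·
  (2,5): δ = 28.43°  ·
  (3,4): δ = 106.81°  ·
  (3,5): δ = 52.70°  ·
  (4,5): δ = 125.89°  ·
antipodal pairs: 1

count = 1; pairs: (0,3)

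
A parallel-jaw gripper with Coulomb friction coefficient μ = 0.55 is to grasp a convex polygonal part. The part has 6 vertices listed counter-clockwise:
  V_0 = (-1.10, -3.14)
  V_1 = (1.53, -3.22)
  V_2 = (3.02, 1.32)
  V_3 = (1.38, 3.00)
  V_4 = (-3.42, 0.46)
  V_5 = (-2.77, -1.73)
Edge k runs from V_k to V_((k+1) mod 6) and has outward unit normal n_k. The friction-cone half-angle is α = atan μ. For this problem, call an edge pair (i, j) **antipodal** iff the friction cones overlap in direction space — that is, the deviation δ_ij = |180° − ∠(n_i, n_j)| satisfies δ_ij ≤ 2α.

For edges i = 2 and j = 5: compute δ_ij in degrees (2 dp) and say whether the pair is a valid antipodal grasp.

α = atan 0.55 = 28.81°;  2α = 57.62°
edge 2: e_2 = (-1.64, +1.68);  n_2 = (+0.7156, +0.6985)
edge 5: e_5 = (+1.67, -1.41);  n_5 = (-0.6451, -0.7641)
∠(n_2, n_5) = 174.48°
δ = |180° − 174.48°| = 5.52°
5.52° ≤ 2α = 57.62°  →  valid

δ = 5.52°, valid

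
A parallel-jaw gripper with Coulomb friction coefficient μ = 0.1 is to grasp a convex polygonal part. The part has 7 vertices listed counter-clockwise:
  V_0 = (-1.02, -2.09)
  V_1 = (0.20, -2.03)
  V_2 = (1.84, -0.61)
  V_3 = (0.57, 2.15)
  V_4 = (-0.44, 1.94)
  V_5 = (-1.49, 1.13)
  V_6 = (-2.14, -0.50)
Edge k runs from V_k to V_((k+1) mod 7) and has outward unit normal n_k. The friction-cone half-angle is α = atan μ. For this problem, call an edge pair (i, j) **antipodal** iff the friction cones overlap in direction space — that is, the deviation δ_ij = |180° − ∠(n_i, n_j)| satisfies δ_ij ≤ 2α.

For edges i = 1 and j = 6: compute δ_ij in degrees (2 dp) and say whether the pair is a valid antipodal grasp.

α = atan 0.1 = 5.71°;  2α = 11.42°
edge 1: e_1 = (+1.64, +1.42);  n_1 = (+0.6546, -0.7560)
edge 6: e_6 = (+1.12, -1.59);  n_6 = (-0.8175, -0.5759)
∠(n_1, n_6) = 95.73°
δ = |180° − 95.73°| = 84.27°
84.27° > 2α = 11.42°  →  invalid

δ = 84.27°, invalid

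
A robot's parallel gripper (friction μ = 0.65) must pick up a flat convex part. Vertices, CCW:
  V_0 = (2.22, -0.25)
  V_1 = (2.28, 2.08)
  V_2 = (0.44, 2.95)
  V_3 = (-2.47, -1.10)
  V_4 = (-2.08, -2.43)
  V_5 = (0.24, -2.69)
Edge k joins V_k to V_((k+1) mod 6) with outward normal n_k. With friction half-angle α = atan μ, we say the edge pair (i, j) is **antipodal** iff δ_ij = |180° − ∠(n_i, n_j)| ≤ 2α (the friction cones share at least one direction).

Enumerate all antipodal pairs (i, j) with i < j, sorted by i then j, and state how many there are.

count = 7; pairs: (0,2), (0,3), (1,3), (1,4), (2,4), (2,5), (3,5)

α = atan 0.65 = 33.02°;  2α = 66.05°
n_0 = (+0.9997, -0.0257)
n_1 = (+0.4275, +0.9040)
n_2 = (-0.8121, +0.5835)
n_3 = (-0.9596, -0.2814)
n_4 = (-0.1114, -0.9938)
n_5 = (+0.7765, -0.6301)
  (0,1): δ = 113.83°  ·
  (0,2): δ = 34.22°  ✓
  (0,3): δ = 17.82°  ✓
  (0,4): δ = 85.08°  ·
  (0,5): δ = 142.42°  ·
  (1,2): δ = 100.39°  ·
  (1,3): δ = 48.35°  ✓
  (1,4): δ = 18.91°  ✓
  (1,5): δ = 76.25°  ·
  (2,3): δ = 127.96°  ·
  (2,4): δ = 60.70°  ✓
  (2,5): δ = 3.36°  ✓
  (3,4): δ = 112.74°  ·
  (3,5): δ = 55.40°  ✓
  (4,5): δ = 122.66°  ·
antipodal pairs: 7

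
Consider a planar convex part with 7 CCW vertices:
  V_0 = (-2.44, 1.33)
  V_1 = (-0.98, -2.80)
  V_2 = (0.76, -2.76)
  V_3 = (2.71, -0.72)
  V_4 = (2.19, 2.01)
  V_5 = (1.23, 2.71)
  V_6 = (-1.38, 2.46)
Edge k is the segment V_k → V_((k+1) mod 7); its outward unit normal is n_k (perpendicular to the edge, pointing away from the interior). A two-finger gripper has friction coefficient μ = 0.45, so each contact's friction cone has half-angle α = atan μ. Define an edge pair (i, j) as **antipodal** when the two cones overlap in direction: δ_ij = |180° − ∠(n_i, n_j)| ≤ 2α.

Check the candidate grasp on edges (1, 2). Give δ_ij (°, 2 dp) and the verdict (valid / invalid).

α = atan 0.45 = 24.23°;  2α = 48.46°
edge 1: e_1 = (+1.74, +0.04);  n_1 = (+0.0230, -0.9997)
edge 2: e_2 = (+1.95, +2.04);  n_2 = (+0.7229, -0.6910)
∠(n_1, n_2) = 44.98°
δ = |180° − 44.98°| = 135.02°
135.02° > 2α = 48.46°  →  invalid

δ = 135.02°, invalid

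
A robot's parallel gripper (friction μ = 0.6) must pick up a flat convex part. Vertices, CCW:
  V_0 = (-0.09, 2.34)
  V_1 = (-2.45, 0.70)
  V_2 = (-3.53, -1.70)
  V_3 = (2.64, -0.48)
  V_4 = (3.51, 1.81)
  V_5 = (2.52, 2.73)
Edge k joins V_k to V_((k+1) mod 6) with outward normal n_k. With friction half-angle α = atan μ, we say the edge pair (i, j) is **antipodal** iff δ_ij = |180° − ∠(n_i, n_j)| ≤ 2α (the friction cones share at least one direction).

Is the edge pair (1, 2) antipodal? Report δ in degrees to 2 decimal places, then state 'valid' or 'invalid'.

α = atan 0.6 = 30.96°;  2α = 61.93°
edge 1: e_1 = (-1.08, -2.40);  n_1 = (-0.9119, +0.4104)
edge 2: e_2 = (+6.17, +1.22);  n_2 = (+0.1940, -0.9810)
∠(n_1, n_2) = 125.41°
δ = |180° − 125.41°| = 54.59°
54.59° ≤ 2α = 61.93°  →  valid

δ = 54.59°, valid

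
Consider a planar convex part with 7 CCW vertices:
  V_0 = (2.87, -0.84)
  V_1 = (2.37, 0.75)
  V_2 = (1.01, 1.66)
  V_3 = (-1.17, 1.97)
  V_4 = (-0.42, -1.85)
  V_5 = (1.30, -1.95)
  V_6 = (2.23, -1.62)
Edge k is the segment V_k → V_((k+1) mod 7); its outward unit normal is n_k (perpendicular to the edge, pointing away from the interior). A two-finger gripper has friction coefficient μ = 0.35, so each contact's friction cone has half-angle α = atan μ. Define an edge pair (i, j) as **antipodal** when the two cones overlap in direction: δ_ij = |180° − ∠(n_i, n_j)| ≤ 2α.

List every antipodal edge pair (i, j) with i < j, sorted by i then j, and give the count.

count = 4; pairs: (0,3), (1,4), (2,4), (2,5)

α = atan 0.35 = 19.29°;  2α = 38.58°
n_0 = (+0.9539, +0.3000)
n_1 = (+0.5561, +0.8311)
n_2 = (+0.1408, +0.9900)
n_3 = (-0.9813, -0.1927)
n_4 = (-0.0580, -0.9983)
n_5 = (+0.3344, -0.9424)
n_6 = (+0.7731, -0.6343)
  (0,1): δ = 141.24°  ·
  (0,2): δ = 115.55°  ·
  (0,3): δ = 6.35°  ✓
  (0,4): δ = 69.22°  ·
  (0,5): δ = 92.08°  ·
  (0,6): δ = 123.17°  ·
  (1,2): δ = 154.31°  ·
  (1,3): δ = 45.10°  ·
  (1,4): δ = 30.46°  ✓
  (1,5): δ = 53.32°  ·
  (1,6): δ = 84.42°  ·
  (2,3): δ = 70.80°  ·
  (2,4): δ = 4.77°  ✓
  (2,5): δ = 27.63°  ✓
  (2,6): δ = 58.72°  ·
  (3,4): δ = 104.44°  ·
  (3,5): δ = 81.57°  ·
  (3,6): δ = 50.48°  ·
  (4,5): δ = 157.14°  ·
  (4,6): δ = 126.04°  ·
  (5,6): δ = 148.91°  ·
antipodal pairs: 4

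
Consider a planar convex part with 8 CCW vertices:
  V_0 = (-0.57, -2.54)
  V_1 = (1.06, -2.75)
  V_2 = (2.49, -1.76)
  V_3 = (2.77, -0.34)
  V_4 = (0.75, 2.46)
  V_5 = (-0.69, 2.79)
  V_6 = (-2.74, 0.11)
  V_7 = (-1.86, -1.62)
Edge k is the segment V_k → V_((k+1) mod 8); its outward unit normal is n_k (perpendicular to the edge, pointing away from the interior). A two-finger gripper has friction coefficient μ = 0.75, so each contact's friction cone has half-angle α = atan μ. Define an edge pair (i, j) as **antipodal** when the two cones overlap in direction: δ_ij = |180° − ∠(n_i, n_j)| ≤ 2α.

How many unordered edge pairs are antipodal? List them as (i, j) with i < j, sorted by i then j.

α = atan 0.75 = 36.87°;  2α = 73.74°
n_0 = (-0.1278, -0.9918)
n_1 = (+0.5692, -0.8222)
n_2 = (+0.9811, -0.1935)
n_3 = (+0.8110, +0.5851)
n_4 = (+0.2234, +0.9747)
n_5 = (-0.7943, +0.6076)
n_6 = (-0.8913, -0.4534)
n_7 = (-0.5806, -0.8142)
  (0,1): δ = 137.96°  ·
  (0,2): δ = 93.81°  ·
  (0,3): δ = 46.85°  ✓
  (0,4): δ = 5.57°  ✓
  (0,5): δ = 59.93°  ✓
  (0,6): δ = 124.30°  ·
  (0,7): δ = 151.85°  ·
  (1,2): δ = 135.85°  ·
  (1,3): δ = 88.89°  ·
  (1,4): δ = 47.60°  ✓
  (1,5): δ = 17.89°  ✓
  (1,6): δ = 82.27°  ·
  (1,7): δ = 109.81°  ·
  (2,3): δ = 133.04°  ·
  (2,4): δ = 91.75°  ·
  (2,5): δ = 26.26°  ✓
  (2,6): δ = 38.12°  ✓
  (2,7): δ = 65.66°  ✓
  (3,4): δ = 138.72°  ·
  (3,5): δ = 73.22°  ✓
  (3,6): δ = 8.85°  ✓
  (3,7): δ = 18.70°  ✓
  (4,5): δ = 114.51°  ·
  (4,6): δ = 50.13°  ✓
  (4,7): δ = 22.59°  ✓
  (5,6): δ = 115.63°  ·
  (5,7): δ = 88.08°  ·
  (6,7): δ = 152.46°  ·
antipodal pairs: 13

count = 13; pairs: (0,3), (0,4), (0,5), (1,4), (1,5), (2,5), (2,6), (2,7), (3,5), (3,6), (3,7), (4,6), (4,7)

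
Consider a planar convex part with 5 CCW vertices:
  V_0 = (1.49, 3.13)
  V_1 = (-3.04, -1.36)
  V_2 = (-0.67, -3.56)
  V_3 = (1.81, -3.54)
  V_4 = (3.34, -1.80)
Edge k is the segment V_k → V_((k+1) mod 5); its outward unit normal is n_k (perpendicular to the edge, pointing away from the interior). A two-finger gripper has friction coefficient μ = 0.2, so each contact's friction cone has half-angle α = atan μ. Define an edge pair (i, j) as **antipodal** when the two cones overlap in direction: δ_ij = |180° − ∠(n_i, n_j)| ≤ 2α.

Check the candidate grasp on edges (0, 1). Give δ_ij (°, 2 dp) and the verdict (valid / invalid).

α = atan 0.2 = 11.31°;  2α = 22.62°
edge 0: e_0 = (-4.53, -4.49);  n_0 = (-0.7040, +0.7102)
edge 1: e_1 = (+2.37, -2.20);  n_1 = (-0.6803, -0.7329)
∠(n_0, n_1) = 92.38°
δ = |180° − 92.38°| = 87.62°
87.62° > 2α = 22.62°  →  invalid

δ = 87.62°, invalid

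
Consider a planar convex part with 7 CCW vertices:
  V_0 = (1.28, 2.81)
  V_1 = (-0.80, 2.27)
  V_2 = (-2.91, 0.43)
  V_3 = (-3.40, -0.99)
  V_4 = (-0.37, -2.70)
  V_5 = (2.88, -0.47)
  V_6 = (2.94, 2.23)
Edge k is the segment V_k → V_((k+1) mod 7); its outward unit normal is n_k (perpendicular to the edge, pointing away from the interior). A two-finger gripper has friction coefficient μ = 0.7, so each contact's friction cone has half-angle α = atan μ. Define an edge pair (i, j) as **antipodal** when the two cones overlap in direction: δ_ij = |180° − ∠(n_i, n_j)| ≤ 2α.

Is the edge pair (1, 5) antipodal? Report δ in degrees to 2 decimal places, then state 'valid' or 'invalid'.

α = atan 0.7 = 34.99°;  2α = 69.98°
edge 1: e_1 = (-2.11, -1.84);  n_1 = (-0.6572, +0.7537)
edge 5: e_5 = (+0.06, +2.70);  n_5 = (+0.9998, -0.0222)
∠(n_1, n_5) = 132.36°
δ = |180° − 132.36°| = 47.64°
47.64° ≤ 2α = 69.98°  →  valid

δ = 47.64°, valid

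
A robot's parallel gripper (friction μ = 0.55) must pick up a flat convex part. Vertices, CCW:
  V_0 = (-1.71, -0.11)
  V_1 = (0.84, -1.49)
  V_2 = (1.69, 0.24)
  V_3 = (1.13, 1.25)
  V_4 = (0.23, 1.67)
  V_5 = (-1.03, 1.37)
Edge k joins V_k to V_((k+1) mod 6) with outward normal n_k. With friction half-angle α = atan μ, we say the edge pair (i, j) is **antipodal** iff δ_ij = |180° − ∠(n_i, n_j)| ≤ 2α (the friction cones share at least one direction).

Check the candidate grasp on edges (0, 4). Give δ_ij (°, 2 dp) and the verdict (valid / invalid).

α = atan 0.55 = 28.81°;  2α = 57.62°
edge 0: e_0 = (+2.55, -1.38);  n_0 = (-0.4759, -0.8795)
edge 4: e_4 = (-1.26, -0.30);  n_4 = (-0.2316, +0.9728)
∠(n_0, n_4) = 138.19°
δ = |180° − 138.19°| = 41.81°
41.81° ≤ 2α = 57.62°  →  valid

δ = 41.81°, valid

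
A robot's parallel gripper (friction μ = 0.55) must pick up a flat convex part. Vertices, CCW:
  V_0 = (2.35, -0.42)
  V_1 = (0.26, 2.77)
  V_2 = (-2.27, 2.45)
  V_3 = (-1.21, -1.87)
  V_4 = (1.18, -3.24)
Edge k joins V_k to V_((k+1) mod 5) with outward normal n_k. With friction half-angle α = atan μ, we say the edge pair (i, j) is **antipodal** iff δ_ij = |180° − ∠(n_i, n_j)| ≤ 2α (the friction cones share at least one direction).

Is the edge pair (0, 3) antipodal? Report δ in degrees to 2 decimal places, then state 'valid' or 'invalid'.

δ = 26.95°, valid

α = atan 0.55 = 28.81°;  2α = 57.62°
edge 0: e_0 = (-2.09, +3.19);  n_0 = (+0.8365, +0.5480)
edge 3: e_3 = (+2.39, -1.37);  n_3 = (-0.4973, -0.8676)
∠(n_0, n_3) = 153.05°
δ = |180° − 153.05°| = 26.95°
26.95° ≤ 2α = 57.62°  →  valid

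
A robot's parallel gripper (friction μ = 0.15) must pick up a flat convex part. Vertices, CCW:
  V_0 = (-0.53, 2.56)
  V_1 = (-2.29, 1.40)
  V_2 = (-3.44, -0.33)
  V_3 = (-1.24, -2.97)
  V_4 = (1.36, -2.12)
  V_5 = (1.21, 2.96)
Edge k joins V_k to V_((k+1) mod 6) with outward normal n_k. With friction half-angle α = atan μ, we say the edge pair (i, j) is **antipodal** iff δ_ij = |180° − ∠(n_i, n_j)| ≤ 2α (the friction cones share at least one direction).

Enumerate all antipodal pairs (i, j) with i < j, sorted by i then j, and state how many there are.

count = 2; pairs: (0,3), (3,5)

α = atan 0.15 = 8.53°;  2α = 17.06°
n_0 = (-0.5503, +0.8350)
n_1 = (-0.8328, +0.5536)
n_2 = (-0.7682, -0.6402)
n_3 = (+0.3107, -0.9505)
n_4 = (+0.9996, +0.0295)
n_5 = (-0.2240, +0.9746)
  (0,1): δ = 157.00°  ·
  (0,2): δ = 83.58°  ·
  (0,3): δ = 15.28°  ✓
  (0,4): δ = 58.30°  ·
  (0,5): δ = 159.56°  ·
  (1,2): δ = 106.58°  ·
  (1,3): δ = 38.28°  ·
  (1,4): δ = 35.30°  ·
  (1,5): δ = 136.56°  ·
  (2,3): δ = 111.70°  ·
  (2,4): δ = 38.11°  ·
  (2,5): δ = 63.14°  ·
  (3,4): δ = 106.41°  ·
  (3,5): δ = 5.16°  ✓
  (4,5): δ = 78.74°  ·
antipodal pairs: 2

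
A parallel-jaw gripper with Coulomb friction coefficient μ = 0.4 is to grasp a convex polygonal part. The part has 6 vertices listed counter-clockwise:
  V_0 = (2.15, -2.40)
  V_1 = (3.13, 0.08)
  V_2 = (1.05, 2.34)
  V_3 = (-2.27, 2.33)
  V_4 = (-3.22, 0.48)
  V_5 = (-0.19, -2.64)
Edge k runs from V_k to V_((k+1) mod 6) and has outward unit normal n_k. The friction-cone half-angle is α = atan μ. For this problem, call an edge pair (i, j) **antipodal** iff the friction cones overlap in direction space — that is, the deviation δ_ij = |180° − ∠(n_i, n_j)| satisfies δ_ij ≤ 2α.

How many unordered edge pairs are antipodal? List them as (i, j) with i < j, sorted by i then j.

α = atan 0.4 = 21.80°;  2α = 43.60°
n_0 = (+0.9300, -0.3675)
n_1 = (+0.7358, +0.6772)
n_2 = (-0.0030, +1.0000)
n_3 = (-0.8896, +0.4568)
n_4 = (-0.7174, -0.6967)
n_5 = (+0.1020, -0.9948)
  (0,1): δ = 115.81°  ·
  (0,2): δ = 68.27°  ·
  (0,3): δ = 5.62°  ✓
  (0,4): δ = 65.72°  ·
  (0,5): δ = 117.42°  ·
  (1,2): δ = 132.45°  ·
  (1,3): δ = 69.81°  ·
  (1,4): δ = 1.54°  ✓
  (1,5): δ = 53.23°  ·
  (2,3): δ = 117.35°  ·
  (2,4): δ = 46.01°  ·
  (2,5): δ = 5.68°  ✓
  (3,4): δ = 108.66°  ·
  (3,5): δ = 56.96°  ·
  (4,5): δ = 128.31°  ·
antipodal pairs: 3

count = 3; pairs: (0,3), (1,4), (2,5)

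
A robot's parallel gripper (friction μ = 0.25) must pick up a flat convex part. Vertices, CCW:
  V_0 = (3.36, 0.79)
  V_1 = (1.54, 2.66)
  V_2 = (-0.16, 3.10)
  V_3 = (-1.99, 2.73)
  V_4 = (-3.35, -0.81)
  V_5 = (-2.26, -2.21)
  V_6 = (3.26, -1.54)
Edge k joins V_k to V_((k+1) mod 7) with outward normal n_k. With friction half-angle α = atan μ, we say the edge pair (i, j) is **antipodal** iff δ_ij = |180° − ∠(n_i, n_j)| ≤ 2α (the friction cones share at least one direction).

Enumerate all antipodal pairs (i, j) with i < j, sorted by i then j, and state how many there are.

α = atan 0.25 = 14.04°;  2α = 28.07°
n_0 = (+0.7166, +0.6975)
n_1 = (+0.2506, +0.9681)
n_2 = (-0.1982, +0.9802)
n_3 = (-0.9335, +0.3586)
n_4 = (-0.7890, -0.6143)
n_5 = (+0.1205, -0.9927)
n_6 = (+0.9991, -0.0429)
  (0,1): δ = 148.73°  ·
  (0,2): δ = 122.79°  ·
  (0,3): δ = 65.24°  ·
  (0,4): δ = 6.32°  ✓
  (0,5): δ = 52.70°  ·
  (0,6): δ = 133.32°  ·
  (1,2): δ = 154.06°  ·
  (1,3): δ = 96.50°  ·
  (1,4): δ = 37.59°  ·
  (1,5): δ = 21.43°  ✓
  (1,6): δ = 102.05°  ·
  (2,3): δ = 122.45°  ·
  (2,4): δ = 63.53°  ·
  (2,5): δ = 4.51°  ✓
  (2,6): δ = 76.11°  ·
  (3,4): δ = 121.08°  ·
  (3,5): δ = 62.06°  ·
  (3,6): δ = 18.56°  ✓
  (4,5): δ = 120.98°  ·
  (4,6): δ = 40.36°  ·
  (5,6): δ = 99.38°  ·
antipodal pairs: 4

count = 4; pairs: (0,4), (1,5), (2,5), (3,6)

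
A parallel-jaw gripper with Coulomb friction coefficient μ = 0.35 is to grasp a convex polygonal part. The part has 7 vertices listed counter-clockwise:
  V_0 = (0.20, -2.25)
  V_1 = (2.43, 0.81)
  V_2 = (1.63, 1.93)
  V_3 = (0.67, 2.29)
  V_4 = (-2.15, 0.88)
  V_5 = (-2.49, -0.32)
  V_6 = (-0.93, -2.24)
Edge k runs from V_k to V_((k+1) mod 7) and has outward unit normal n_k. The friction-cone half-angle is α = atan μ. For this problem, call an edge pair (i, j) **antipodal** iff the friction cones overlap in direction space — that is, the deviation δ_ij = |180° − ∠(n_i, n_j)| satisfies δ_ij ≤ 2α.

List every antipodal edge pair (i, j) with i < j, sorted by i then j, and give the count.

α = atan 0.35 = 19.29°;  2α = 38.58°
n_0 = (+0.8082, -0.5890)
n_1 = (+0.8137, +0.5812)
n_2 = (+0.3511, +0.9363)
n_3 = (-0.4472, +0.8944)
n_4 = (-0.9621, +0.2726)
n_5 = (-0.7761, -0.6306)
n_6 = (-0.0088, -1.0000)
  (0,1): δ = 108.38°  ·
  (0,2): δ = 74.47°  ·
  (0,3): δ = 27.35°  ✓
  (0,4): δ = 20.26°  ✓
  (0,5): δ = 75.18°  ·
  (0,6): δ = 125.58°  ·
  (1,2): δ = 146.09°  ·
  (1,3): δ = 98.97°  ·
  (1,4): δ = 51.36°  ·
  (1,5): δ = 3.56°  ✓
  (1,6): δ = 53.96°  ·
  (2,3): δ = 132.88°  ·
  (2,4): δ = 85.26°  ·
  (2,5): δ = 30.35°  ✓
  (2,6): δ = 20.05°  ✓
  (3,4): δ = 132.38°  ·
  (3,5): δ = 77.47°  ·
  (3,6): δ = 27.07°  ✓
  (4,5): δ = 125.09°  ·
  (4,6): δ = 74.69°  ·
  (5,6): δ = 129.60°  ·
antipodal pairs: 6

count = 6; pairs: (0,3), (0,4), (1,5), (2,5), (2,6), (3,6)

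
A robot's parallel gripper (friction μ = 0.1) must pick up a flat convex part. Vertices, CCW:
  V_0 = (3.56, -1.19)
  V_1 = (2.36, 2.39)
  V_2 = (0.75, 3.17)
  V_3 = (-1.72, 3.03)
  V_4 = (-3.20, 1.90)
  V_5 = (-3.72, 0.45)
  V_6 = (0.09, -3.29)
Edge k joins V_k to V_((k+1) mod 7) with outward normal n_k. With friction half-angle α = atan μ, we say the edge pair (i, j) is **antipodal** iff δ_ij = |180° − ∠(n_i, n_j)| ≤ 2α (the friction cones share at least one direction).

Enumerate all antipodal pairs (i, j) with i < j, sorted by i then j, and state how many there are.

count = 1; pairs: (3,6)

α = atan 0.1 = 5.71°;  2α = 11.42°
n_0 = (+0.9482, +0.3178)
n_1 = (+0.4360, +0.8999)
n_2 = (-0.0566, +0.9984)
n_3 = (-0.6069, +0.7948)
n_4 = (-0.9413, +0.3376)
n_5 = (-0.7005, -0.7136)
n_6 = (+0.5178, -0.8555)
  (0,1): δ = 134.38°  ·
  (0,2): δ = 105.29°  ·
  (0,3): δ = 71.17°  ·
  (0,4): δ = 38.26°  ·
  (0,5): δ = 27.00°  ·
  (0,6): δ = 102.65°  ·
  (1,2): δ = 150.91°  ·
  (1,3): δ = 116.79°  ·
  (1,4): δ = 83.88°  ·
  (1,5): δ = 18.62°  ·
  (1,6): δ = 57.03°  ·
  (2,3): δ = 145.88°  ·
  (2,4): δ = 112.97°  ·
  (2,5): δ = 47.71°  ·
  (2,6): δ = 27.94°  ·
  (3,4): δ = 147.09°  ·
  (3,5): δ = 81.83°  ·
  (3,6): δ = 6.18°  ✓
  (4,5): δ = 114.74°  ·
  (4,6): δ = 39.09°  ·
  (5,6): δ = 104.35°  ·
antipodal pairs: 1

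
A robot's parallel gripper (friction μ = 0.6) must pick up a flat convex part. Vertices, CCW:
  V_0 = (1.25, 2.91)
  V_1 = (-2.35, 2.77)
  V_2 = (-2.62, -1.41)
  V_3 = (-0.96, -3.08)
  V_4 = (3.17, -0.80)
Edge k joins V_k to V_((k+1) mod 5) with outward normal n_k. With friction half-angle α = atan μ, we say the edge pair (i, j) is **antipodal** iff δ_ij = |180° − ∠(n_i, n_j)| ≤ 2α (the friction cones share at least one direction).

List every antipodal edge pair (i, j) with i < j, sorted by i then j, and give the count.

count = 5; pairs: (0,2), (0,3), (1,3), (1,4), (2,4)

α = atan 0.6 = 30.96°;  2α = 61.93°
n_0 = (-0.0389, +0.9992)
n_1 = (-0.9979, +0.0645)
n_2 = (-0.7092, -0.7050)
n_3 = (+0.4833, -0.8755)
n_4 = (+0.8881, +0.4596)
  (0,1): δ = 95.92°  ·
  (0,2): δ = 47.40°  ✓
  (0,3): δ = 26.67°  ✓
  (0,4): δ = 115.14°  ·
  (1,2): δ = 131.48°  ·
  (1,3): δ = 57.40°  ✓
  (1,4): δ = 31.06°  ✓
  (2,3): δ = 105.93°  ·
  (2,4): δ = 17.47°  ✓
  (3,4): δ = 91.54°  ·
antipodal pairs: 5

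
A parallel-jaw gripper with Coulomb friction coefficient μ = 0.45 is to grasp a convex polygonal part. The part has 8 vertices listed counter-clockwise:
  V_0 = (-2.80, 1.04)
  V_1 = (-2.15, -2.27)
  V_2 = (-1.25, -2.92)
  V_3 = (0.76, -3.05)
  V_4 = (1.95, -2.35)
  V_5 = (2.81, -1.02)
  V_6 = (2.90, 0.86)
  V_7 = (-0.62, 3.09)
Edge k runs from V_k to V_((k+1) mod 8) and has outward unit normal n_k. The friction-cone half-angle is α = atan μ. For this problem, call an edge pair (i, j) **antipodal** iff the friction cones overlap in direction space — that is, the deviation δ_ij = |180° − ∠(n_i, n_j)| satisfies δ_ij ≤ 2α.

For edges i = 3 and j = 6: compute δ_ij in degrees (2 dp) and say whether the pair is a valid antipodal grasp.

δ = 62.82°, invalid

α = atan 0.45 = 24.23°;  2α = 48.46°
edge 3: e_3 = (+1.19, +0.70);  n_3 = (+0.5070, -0.8619)
edge 6: e_6 = (-3.52, +2.23);  n_6 = (+0.5352, +0.8447)
∠(n_3, n_6) = 117.18°
δ = |180° − 117.18°| = 62.82°
62.82° > 2α = 48.46°  →  invalid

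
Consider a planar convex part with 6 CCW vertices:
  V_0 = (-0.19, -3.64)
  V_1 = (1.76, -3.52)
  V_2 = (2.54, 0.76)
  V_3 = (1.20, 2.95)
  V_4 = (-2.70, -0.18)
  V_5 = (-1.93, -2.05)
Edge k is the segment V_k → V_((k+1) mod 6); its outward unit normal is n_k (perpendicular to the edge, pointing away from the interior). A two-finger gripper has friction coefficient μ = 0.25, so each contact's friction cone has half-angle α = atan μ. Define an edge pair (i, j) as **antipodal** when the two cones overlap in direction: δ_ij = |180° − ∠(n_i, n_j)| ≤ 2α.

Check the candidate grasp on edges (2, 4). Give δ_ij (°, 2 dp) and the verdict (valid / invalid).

α = atan 0.25 = 14.04°;  2α = 28.07°
edge 2: e_2 = (-1.34, +2.19);  n_2 = (+0.8530, +0.5219)
edge 4: e_4 = (+0.77, -1.87);  n_4 = (-0.9247, -0.3807)
∠(n_2, n_4) = 170.92°
δ = |180° − 170.92°| = 9.08°
9.08° ≤ 2α = 28.07°  →  valid

δ = 9.08°, valid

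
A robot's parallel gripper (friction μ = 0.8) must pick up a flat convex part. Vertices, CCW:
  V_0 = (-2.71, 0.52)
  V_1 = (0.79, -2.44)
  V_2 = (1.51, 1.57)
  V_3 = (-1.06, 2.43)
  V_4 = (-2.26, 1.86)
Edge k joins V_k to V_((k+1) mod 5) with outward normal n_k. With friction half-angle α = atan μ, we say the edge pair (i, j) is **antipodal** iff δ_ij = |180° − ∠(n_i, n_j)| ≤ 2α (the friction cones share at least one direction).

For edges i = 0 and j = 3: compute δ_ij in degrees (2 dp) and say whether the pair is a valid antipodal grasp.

α = atan 0.8 = 38.66°;  2α = 77.32°
edge 0: e_0 = (+3.50, -2.96);  n_0 = (-0.6457, -0.7636)
edge 3: e_3 = (-1.20, -0.57);  n_3 = (-0.4291, +0.9033)
∠(n_0, n_3) = 114.37°
δ = |180° − 114.37°| = 65.63°
65.63° ≤ 2α = 77.32°  →  valid

δ = 65.63°, valid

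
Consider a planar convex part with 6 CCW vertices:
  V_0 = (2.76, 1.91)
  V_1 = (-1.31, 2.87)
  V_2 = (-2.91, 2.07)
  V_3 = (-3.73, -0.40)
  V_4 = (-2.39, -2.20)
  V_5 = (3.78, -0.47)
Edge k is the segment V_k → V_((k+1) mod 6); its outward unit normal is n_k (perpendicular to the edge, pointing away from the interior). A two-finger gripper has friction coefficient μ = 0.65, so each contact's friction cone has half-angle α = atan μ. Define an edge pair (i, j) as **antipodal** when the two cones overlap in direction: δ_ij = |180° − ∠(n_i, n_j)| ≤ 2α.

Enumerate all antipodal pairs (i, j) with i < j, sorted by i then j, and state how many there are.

count = 6; pairs: (0,3), (0,4), (1,4), (2,4), (2,5), (3,5)

α = atan 0.65 = 33.02°;  2α = 66.05°
n_0 = (+0.2296, +0.9733)
n_1 = (-0.4472, +0.8944)
n_2 = (-0.9491, +0.3151)
n_3 = (-0.8021, -0.5971)
n_4 = (+0.2700, -0.9629)
n_5 = (+0.9191, +0.3939)
  (0,1): δ = 140.16°  ·
  (0,2): δ = 95.09°  ·
  (0,3): δ = 40.06°  ✓
  (0,4): δ = 28.93°  ✓
  (0,5): δ = 126.47°  ·
  (1,2): δ = 134.93°  ·
  (1,3): δ = 79.90°  ·
  (1,4): δ = 10.90°  ✓
  (1,5): δ = 86.63°  ·
  (2,3): δ = 124.97°  ·
  (2,4): δ = 55.97°  ✓
  (2,5): δ = 41.56°  ✓
  (3,4): δ = 111.00°  ·
  (3,5): δ = 13.47°  ✓
  (4,5): δ = 82.46°  ·
antipodal pairs: 6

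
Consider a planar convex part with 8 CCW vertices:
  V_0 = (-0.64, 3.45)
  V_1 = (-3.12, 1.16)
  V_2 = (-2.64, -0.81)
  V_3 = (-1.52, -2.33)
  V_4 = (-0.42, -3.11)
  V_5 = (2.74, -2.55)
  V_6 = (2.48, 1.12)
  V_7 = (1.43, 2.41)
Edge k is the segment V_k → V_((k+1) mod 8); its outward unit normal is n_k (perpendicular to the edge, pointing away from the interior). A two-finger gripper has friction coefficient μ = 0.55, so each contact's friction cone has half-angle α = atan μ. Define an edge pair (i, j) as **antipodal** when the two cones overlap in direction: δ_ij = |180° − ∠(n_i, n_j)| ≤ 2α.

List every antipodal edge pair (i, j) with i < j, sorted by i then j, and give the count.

α = atan 0.55 = 28.81°;  2α = 57.62°
n_0 = (-0.6784, +0.7347)
n_1 = (-0.9716, -0.2367)
n_2 = (-0.8051, -0.5932)
n_3 = (-0.5784, -0.8157)
n_4 = (+0.1745, -0.9847)
n_5 = (+0.9975, +0.0707)
n_6 = (+0.7756, +0.6313)
n_7 = (+0.4489, +0.8936)
  (0,1): δ = 119.03°  ·
  (0,2): δ = 96.33°  ·
  (0,3): δ = 78.06°  ·
  (0,4): δ = 32.67°  ✓
  (0,5): δ = 51.33°  ✓
  (0,6): δ = 86.43°  ·
  (0,7): δ = 110.61°  ·
  (1,2): δ = 157.31°  ·
  (1,3): δ = 139.03°  ·
  (1,4): δ = 93.64°  ·
  (1,5): δ = 9.64°  ✓
  (1,6): δ = 25.45°  ✓
  (1,7): δ = 49.63°  ✓
  (2,3): δ = 161.72°  ·
  (2,4): δ = 116.34°  ·
  (2,5): δ = 32.33°  ✓
  (2,6): δ = 2.76°  ✓
  (2,7): δ = 26.94°  ✓
  (3,4): δ = 134.61°  ·
  (3,5): δ = 50.61°  ✓
  (3,6): δ = 15.52°  ✓
  (3,7): δ = 8.66°  ✓
  (4,5): δ = 96.00°  ·
  (4,6): δ = 60.91°  ·
  (4,7): δ = 36.73°  ✓
  (5,6): δ = 144.91°  ·
  (5,7): δ = 120.73°  ·
  (6,7): δ = 155.82°  ·
antipodal pairs: 12

count = 12; pairs: (0,4), (0,5), (1,5), (1,6), (1,7), (2,5), (2,6), (2,7), (3,5), (3,6), (3,7), (4,7)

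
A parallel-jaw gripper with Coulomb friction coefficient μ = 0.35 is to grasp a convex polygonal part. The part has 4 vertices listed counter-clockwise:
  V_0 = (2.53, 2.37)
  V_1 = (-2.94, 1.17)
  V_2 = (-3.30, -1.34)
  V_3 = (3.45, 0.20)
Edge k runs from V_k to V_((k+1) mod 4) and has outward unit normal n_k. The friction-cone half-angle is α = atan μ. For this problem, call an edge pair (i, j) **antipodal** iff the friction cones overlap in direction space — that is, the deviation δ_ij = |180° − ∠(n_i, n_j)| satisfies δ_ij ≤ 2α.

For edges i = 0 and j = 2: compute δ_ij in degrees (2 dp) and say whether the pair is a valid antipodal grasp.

δ = 0.48°, valid

α = atan 0.35 = 19.29°;  2α = 38.58°
edge 0: e_0 = (-5.47, -1.20);  n_0 = (-0.2143, +0.9768)
edge 2: e_2 = (+6.75, +1.54);  n_2 = (+0.2224, -0.9749)
∠(n_0, n_2) = 179.52°
δ = |180° − 179.52°| = 0.48°
0.48° ≤ 2α = 38.58°  →  valid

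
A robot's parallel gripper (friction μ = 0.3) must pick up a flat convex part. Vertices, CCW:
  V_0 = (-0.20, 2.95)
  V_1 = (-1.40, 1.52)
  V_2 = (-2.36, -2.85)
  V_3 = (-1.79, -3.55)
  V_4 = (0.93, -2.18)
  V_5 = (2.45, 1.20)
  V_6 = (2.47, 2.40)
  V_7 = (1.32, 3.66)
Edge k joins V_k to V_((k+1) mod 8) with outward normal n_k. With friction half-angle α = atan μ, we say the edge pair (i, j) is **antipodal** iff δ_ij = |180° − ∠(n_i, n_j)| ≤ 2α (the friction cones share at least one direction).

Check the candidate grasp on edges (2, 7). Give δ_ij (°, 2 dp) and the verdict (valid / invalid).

δ = 75.88°, invalid

α = atan 0.3 = 16.70°;  2α = 33.40°
edge 2: e_2 = (+0.57, -0.70);  n_2 = (-0.7754, -0.6314)
edge 7: e_7 = (-1.52, -0.71);  n_7 = (-0.4232, +0.9060)
∠(n_2, n_7) = 104.12°
δ = |180° − 104.12°| = 75.88°
75.88° > 2α = 33.40°  →  invalid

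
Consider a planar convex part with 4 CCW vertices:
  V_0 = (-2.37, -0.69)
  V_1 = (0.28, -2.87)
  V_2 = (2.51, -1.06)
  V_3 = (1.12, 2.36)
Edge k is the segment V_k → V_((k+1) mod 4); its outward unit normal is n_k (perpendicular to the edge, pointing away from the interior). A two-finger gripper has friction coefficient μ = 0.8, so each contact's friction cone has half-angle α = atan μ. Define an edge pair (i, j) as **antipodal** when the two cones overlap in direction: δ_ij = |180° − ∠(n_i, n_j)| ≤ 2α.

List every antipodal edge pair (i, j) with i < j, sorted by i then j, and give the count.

count = 3; pairs: (0,2), (1,3), (2,3)

α = atan 0.8 = 38.66°;  2α = 77.32°
n_0 = (-0.6353, -0.7723)
n_1 = (+0.6302, -0.7764)
n_2 = (+0.9264, +0.3765)
n_3 = (-0.6580, +0.7530)
  (0,1): δ = 101.49°  ·
  (0,2): δ = 28.44°  ✓
  (0,3): δ = 80.59°  ·
  (1,2): δ = 106.95°  ·
  (1,3): δ = 2.09°  ✓
  (2,3): δ = 70.97°  ✓
antipodal pairs: 3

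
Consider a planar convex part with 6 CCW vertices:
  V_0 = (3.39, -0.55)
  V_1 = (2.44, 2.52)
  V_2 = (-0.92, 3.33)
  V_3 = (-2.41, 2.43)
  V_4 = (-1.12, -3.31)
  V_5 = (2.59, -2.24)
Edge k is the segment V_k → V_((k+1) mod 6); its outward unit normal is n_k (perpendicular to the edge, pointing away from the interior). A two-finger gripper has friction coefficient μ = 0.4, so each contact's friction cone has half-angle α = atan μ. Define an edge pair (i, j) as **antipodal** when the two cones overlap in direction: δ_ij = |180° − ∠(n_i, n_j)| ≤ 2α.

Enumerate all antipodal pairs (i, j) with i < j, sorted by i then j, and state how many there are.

α = atan 0.4 = 21.80°;  2α = 43.60°
n_0 = (+0.9553, +0.2956)
n_1 = (+0.2344, +0.9722)
n_2 = (-0.5170, +0.8560)
n_3 = (-0.9757, -0.2193)
n_4 = (+0.2771, -0.9608)
n_5 = (+0.9038, -0.4279)
  (0,1): δ = 120.75°  ·
  (0,2): δ = 76.06°  ·
  (0,3): δ = 4.53°  ✓
  (0,4): δ = 88.89°  ·
  (0,5): δ = 137.47°  ·
  (1,2): δ = 135.31°  ·
  (1,3): δ = 63.78°  ·
  (1,4): δ = 29.64°  ✓
  (1,5): δ = 78.22°  ·
  (2,3): δ = 108.47°  ·
  (2,4): δ = 15.05°  ✓
  (2,5): δ = 33.54°  ✓
  (3,4): δ = 86.58°  ·
  (3,5): δ = 38.00°  ✓
  (4,5): δ = 131.42°  ·
antipodal pairs: 5

count = 5; pairs: (0,3), (1,4), (2,4), (2,5), (3,5)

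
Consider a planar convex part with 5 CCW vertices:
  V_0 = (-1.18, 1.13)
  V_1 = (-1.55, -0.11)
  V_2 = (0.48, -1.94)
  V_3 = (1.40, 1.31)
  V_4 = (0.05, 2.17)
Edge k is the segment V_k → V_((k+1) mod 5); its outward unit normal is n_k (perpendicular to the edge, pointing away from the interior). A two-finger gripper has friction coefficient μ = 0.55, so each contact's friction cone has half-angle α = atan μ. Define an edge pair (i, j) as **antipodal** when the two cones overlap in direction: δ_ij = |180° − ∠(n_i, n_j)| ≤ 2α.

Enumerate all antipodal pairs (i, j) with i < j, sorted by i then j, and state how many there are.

α = atan 0.55 = 28.81°;  2α = 57.62°
n_0 = (-0.9583, +0.2859)
n_1 = (-0.6696, -0.7427)
n_2 = (+0.9622, -0.2724)
n_3 = (+0.5373, +0.8434)
n_4 = (-0.6457, +0.7636)
  (0,1): δ = 115.42°  ·
  (0,2): δ = 0.81°  ✓
  (0,3): δ = 74.12°  ·
  (0,4): δ = 146.83°  ·
  (1,2): δ = 63.77°  ·
  (1,3): δ = 9.54°  ✓
  (1,4): δ = 82.25°  ·
  (2,3): δ = 106.69°  ·
  (2,4): δ = 33.98°  ✓
  (3,4): δ = 107.29°  ·
antipodal pairs: 3

count = 3; pairs: (0,2), (1,3), (2,4)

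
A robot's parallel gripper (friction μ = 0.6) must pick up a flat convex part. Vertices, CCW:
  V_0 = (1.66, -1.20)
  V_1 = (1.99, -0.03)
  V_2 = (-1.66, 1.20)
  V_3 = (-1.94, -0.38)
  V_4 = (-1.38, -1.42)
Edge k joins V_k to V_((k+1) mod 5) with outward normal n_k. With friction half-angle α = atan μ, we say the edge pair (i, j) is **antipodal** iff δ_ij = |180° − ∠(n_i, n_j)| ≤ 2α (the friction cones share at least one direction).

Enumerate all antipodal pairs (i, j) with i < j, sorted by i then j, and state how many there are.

α = atan 0.6 = 30.96°;  2α = 61.93°
n_0 = (+0.9624, -0.2715)
n_1 = (+0.3193, +0.9476)
n_2 = (-0.9847, +0.1745)
n_3 = (-0.8805, -0.4741)
n_4 = (+0.0722, -0.9974)
  (0,1): δ = 92.87°  ·
  (0,2): δ = 5.70°  ✓
  (0,3): δ = 44.05°  ✓
  (0,4): δ = 109.89°  ·
  (1,2): δ = 81.43°  ·
  (1,3): δ = 43.08°  ✓
  (1,4): δ = 22.76°  ✓
  (2,3): δ = 141.65°  ·
  (2,4): δ = 75.81°  ·
  (3,4): δ = 114.16°  ·
antipodal pairs: 4

count = 4; pairs: (0,2), (0,3), (1,3), (1,4)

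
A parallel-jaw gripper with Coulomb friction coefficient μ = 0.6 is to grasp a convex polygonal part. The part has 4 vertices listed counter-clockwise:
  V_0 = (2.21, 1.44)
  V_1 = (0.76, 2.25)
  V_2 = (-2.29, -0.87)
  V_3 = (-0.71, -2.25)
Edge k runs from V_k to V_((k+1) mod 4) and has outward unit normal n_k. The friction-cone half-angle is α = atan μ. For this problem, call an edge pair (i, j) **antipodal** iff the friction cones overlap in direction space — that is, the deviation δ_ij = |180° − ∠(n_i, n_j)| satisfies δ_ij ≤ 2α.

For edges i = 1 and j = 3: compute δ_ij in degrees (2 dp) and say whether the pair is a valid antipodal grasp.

δ = 5.99°, valid

α = atan 0.6 = 30.96°;  2α = 61.93°
edge 1: e_1 = (-3.05, -3.12);  n_1 = (-0.7151, +0.6990)
edge 3: e_3 = (+2.92, +3.69);  n_3 = (+0.7842, -0.6205)
∠(n_1, n_3) = 174.01°
δ = |180° − 174.01°| = 5.99°
5.99° ≤ 2α = 61.93°  →  valid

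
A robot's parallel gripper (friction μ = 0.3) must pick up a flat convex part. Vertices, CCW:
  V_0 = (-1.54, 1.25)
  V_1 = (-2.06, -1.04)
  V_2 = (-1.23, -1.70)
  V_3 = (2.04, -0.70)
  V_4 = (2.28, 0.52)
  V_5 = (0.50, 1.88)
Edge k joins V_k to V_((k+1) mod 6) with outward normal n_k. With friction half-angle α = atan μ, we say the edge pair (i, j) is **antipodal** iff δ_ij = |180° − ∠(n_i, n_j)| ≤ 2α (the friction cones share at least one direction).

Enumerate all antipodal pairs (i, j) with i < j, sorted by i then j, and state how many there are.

α = atan 0.3 = 16.70°;  2α = 33.40°
n_0 = (-0.9752, +0.2214)
n_1 = (-0.6224, -0.7827)
n_2 = (+0.2924, -0.9563)
n_3 = (+0.9812, -0.1930)
n_4 = (+0.6071, +0.7946)
n_5 = (-0.2951, +0.9555)
  (0,1): δ = 115.70°  ·
  (0,2): δ = 60.20°  ·
  (0,3): δ = 1.66°  ✓
  (0,4): δ = 65.41°  ·
  (0,5): δ = 119.96°  ·
  (1,2): δ = 124.50°  ·
  (1,3): δ = 62.64°  ·
  (1,4): δ = 1.11°  ✓
  (1,5): δ = 55.65°  ·
  (2,3): δ = 118.13°  ·
  (2,4): δ = 54.39°  ·
  (2,5): δ = 0.16°  ✓
  (3,4): δ = 116.25°  ·
  (3,5): δ = 61.71°  ·
  (4,5): δ = 125.46°  ·
antipodal pairs: 3

count = 3; pairs: (0,3), (1,4), (2,5)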